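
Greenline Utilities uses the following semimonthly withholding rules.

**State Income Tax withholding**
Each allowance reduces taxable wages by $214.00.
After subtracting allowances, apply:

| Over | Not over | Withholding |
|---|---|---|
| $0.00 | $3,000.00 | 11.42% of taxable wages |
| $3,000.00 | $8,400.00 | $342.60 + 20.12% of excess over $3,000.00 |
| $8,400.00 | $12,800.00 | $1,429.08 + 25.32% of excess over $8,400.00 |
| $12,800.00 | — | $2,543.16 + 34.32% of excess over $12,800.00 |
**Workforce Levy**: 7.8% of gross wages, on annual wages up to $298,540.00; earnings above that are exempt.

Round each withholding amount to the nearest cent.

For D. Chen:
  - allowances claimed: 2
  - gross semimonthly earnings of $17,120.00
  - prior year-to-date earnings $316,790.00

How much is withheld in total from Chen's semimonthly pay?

$3,878.89

State Income Tax: taxable = $17,120.00 − 2×$214.00 = $16,692.00
  $2,543.16 + 34.32% × ($16,692.00 − $12,800.00) = $2,543.16 + 34.32% × $3,892.00 = $3,878.89
Workforce Levy: YTD $316,790.00 ≥ cap $298,540.00 → $0.00
Total: $3,878.89 + $0.00 = $3,878.89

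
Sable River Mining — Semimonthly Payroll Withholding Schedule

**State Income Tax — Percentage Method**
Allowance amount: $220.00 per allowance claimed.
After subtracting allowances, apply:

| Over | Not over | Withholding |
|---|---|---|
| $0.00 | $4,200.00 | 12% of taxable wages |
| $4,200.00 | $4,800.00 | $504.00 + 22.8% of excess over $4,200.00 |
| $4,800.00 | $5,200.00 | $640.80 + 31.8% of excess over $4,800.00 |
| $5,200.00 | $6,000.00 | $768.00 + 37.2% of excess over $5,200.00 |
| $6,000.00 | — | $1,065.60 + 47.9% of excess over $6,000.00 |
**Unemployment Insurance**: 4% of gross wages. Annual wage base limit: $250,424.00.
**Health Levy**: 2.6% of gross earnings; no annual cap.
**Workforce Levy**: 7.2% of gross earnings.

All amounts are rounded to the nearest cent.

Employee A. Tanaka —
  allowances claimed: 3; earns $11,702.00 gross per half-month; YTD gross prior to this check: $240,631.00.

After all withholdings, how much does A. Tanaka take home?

State Income Tax: taxable = $11,702.00 − 3×$220.00 = $11,042.00
  $1,065.60 + 47.9% × ($11,042.00 − $6,000.00) = $1,065.60 + 47.9% × $5,042.00 = $3,480.72
Unemployment Insurance: cap $250,424.00 − YTD $240,631.00 = $9,793.00 subject; 4% × $9,793.00 = $391.72
Health Levy: 2.6% × $11,702.00 = $304.25
Workforce Levy: 7.2% × $11,702.00 = $842.54
Total withheld: $3,480.72 + $391.72 + $304.25 + $842.54 = $5,019.23
Net pay: $11,702.00 − $5,019.23 = $6,682.77

$6,682.77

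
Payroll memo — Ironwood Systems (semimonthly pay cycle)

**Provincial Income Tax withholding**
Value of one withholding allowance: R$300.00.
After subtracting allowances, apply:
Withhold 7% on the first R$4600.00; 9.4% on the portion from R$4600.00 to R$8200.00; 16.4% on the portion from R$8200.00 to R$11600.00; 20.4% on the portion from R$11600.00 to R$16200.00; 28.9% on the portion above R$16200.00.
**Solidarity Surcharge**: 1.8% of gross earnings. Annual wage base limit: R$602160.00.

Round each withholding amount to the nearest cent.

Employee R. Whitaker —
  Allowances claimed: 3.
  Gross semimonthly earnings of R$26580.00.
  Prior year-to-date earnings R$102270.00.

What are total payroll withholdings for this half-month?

Provincial Income Tax: taxable = R$26580.00 − 3×R$300.00 = R$25680.00
  R$2156.40 + 28.9% × (R$25680.00 − R$16200.00) = R$2156.40 + 28.9% × R$9480.00 = R$4896.12
Solidarity Surcharge: 1.8% × R$26580.00 = R$478.44
Total: R$4896.12 + R$478.44 = R$5374.56

R$5374.56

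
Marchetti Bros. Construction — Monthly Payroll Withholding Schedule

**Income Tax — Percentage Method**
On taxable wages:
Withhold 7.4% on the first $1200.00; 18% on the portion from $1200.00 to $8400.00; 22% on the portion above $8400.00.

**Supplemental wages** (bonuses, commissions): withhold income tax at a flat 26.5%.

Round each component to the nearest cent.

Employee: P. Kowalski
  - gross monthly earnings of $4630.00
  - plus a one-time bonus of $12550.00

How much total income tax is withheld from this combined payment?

$4031.95

Income Tax: taxable = $4630.00
  $88.80 + 18% × ($4630.00 − $1200.00) = $88.80 + 18% × $3430.00 = $706.20
Supplemental (26.5% flat on bonus): 26.5% × $12550.00 = $3325.75
Total income tax: $706.20 + $3325.75 = $4031.95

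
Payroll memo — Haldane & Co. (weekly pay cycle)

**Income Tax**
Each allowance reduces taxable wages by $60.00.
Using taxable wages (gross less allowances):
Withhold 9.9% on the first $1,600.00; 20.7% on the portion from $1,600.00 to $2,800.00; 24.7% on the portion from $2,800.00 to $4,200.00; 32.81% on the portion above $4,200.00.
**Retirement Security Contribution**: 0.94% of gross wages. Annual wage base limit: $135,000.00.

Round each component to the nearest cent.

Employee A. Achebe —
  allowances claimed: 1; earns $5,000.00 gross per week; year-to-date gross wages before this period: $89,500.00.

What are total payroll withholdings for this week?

Income Tax: taxable = $5,000.00 − 1×$60.00 = $4,940.00
  $752.60 + 32.81% × ($4,940.00 − $4,200.00) = $752.60 + 32.81% × $740.00 = $995.39
Retirement Security Contribution: 0.94% × $5,000.00 = $47.00
Total: $995.39 + $47.00 = $1,042.39

$1,042.39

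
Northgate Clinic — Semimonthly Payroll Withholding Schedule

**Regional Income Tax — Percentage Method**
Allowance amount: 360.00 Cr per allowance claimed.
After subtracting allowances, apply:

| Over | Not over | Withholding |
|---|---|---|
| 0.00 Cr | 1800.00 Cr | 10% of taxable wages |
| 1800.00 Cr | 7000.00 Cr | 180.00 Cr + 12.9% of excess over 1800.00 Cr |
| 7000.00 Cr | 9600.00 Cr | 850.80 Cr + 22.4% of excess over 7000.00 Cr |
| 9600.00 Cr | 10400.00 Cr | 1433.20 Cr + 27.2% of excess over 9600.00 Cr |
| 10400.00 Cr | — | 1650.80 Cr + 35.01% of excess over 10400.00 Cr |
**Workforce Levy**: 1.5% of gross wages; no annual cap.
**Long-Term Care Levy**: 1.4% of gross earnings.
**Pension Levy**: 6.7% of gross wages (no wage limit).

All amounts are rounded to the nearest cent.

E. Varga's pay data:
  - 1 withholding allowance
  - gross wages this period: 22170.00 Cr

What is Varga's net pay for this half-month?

14396.24 Cr

Regional Income Tax: taxable = 22170.00 Cr − 1×360.00 Cr = 21810.00 Cr
  1650.80 Cr + 35.01% × (21810.00 Cr − 10400.00 Cr) = 1650.80 Cr + 35.01% × 11410.00 Cr = 5645.44 Cr
Workforce Levy: 1.5% × 22170.00 Cr = 332.55 Cr
Long-Term Care Levy: 1.4% × 22170.00 Cr = 310.38 Cr
Pension Levy: 6.7% × 22170.00 Cr = 1485.39 Cr
Total withheld: 5645.44 Cr + 332.55 Cr + 310.38 Cr + 1485.39 Cr = 7773.76 Cr
Net pay: 22170.00 Cr − 7773.76 Cr = 14396.24 Cr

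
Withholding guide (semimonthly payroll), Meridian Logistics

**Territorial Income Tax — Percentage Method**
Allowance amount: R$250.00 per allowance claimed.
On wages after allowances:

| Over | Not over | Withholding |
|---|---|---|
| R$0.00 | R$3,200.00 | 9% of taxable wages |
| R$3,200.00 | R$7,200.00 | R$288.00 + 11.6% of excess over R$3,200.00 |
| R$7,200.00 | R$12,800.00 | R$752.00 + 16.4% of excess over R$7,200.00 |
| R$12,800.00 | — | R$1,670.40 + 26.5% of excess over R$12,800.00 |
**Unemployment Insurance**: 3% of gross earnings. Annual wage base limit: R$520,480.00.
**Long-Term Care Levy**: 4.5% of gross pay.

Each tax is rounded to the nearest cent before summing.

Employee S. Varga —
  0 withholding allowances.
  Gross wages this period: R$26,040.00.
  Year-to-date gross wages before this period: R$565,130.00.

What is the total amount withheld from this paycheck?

Territorial Income Tax: taxable = R$26,040.00
  R$1,670.40 + 26.5% × (R$26,040.00 − R$12,800.00) = R$1,670.40 + 26.5% × R$13,240.00 = R$5,179.00
Unemployment Insurance: YTD R$565,130.00 ≥ cap R$520,480.00 → R$0.00
Long-Term Care Levy: 4.5% × R$26,040.00 = R$1,171.80
Total: R$5,179.00 + R$0.00 + R$1,171.80 = R$6,350.80

R$6,350.80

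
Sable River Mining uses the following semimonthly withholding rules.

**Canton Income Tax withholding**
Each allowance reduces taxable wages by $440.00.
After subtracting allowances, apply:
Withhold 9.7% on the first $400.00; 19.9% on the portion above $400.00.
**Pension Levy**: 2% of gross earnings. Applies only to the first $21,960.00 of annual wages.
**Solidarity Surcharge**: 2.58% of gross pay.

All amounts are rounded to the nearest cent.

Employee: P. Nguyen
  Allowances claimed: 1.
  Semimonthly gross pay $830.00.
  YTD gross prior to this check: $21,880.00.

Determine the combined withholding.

Canton Income Tax: taxable = $830.00 − 1×$440.00 = $390.00
  9.7% × $390.00 = $37.83
Pension Levy: cap $21,960.00 − YTD $21,880.00 = $80.00 subject; 2% × $80.00 = $1.60
Solidarity Surcharge: 2.58% × $830.00 = $21.41
Total: $37.83 + $1.60 + $21.41 = $60.84

$60.84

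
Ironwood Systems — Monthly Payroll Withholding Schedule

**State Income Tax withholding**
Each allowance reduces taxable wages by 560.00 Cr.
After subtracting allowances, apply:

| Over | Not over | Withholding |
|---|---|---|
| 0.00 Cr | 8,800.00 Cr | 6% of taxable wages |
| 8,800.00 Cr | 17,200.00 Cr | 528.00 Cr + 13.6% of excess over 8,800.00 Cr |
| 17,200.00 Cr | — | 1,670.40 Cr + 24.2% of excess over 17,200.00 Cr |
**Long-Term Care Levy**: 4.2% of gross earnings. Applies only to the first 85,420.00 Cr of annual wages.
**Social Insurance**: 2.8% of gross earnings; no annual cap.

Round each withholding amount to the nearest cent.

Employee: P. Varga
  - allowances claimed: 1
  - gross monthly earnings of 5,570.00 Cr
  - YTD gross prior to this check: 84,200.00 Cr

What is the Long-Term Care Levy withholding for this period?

Long-Term Care Levy: cap 85,420.00 Cr − YTD 84,200.00 Cr = 1,220.00 Cr subject; 4.2% × 1,220.00 Cr = 51.24 Cr

51.24 Cr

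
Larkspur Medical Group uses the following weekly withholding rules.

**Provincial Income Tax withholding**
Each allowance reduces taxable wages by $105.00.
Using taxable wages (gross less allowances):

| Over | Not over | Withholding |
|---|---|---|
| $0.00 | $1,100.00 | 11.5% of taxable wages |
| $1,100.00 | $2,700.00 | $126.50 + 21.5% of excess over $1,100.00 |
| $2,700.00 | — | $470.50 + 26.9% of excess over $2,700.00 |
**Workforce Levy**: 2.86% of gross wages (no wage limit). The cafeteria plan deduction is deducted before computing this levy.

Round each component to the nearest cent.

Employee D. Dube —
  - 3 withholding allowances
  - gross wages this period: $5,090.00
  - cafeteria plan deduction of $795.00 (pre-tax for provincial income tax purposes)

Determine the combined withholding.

$937.66

Provincial Income Tax: taxable = $5,090.00 − $795.00 − 3×$105.00 = $3,980.00
  $470.50 + 26.9% × ($3,980.00 − $2,700.00) = $470.50 + 26.9% × $1,280.00 = $814.82
Workforce Levy: 2.86% × $4,295.00 = $122.84
Total: $814.82 + $122.84 = $937.66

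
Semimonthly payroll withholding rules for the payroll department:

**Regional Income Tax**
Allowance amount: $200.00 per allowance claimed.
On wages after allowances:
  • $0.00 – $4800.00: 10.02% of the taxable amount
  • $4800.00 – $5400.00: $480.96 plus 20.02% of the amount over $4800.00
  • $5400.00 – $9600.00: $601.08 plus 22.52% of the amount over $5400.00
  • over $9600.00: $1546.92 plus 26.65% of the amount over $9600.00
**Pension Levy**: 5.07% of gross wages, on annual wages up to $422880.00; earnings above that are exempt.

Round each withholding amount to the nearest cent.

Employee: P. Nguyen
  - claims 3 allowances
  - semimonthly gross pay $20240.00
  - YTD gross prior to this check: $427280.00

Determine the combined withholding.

$4222.58

Regional Income Tax: taxable = $20240.00 − 3×$200.00 = $19640.00
  $1546.92 + 26.65% × ($19640.00 − $9600.00) = $1546.92 + 26.65% × $10040.00 = $4222.58
Pension Levy: YTD $427280.00 ≥ cap $422880.00 → $0.00
Total: $4222.58 + $0.00 = $4222.58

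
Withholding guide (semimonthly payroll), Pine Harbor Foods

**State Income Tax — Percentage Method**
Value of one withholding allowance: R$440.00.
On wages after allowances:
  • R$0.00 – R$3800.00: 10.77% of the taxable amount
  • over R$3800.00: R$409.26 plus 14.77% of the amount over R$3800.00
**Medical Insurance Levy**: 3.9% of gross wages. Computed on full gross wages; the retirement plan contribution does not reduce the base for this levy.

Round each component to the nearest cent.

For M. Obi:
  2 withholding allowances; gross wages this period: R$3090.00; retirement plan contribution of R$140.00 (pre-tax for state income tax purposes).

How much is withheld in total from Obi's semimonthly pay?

State Income Tax: taxable = R$3090.00 − R$140.00 − 2×R$440.00 = R$2070.00
  10.77% × R$2070.00 = R$222.94
Medical Insurance Levy: 3.9% × R$3090.00 = R$120.51
Total: R$222.94 + R$120.51 = R$343.45

R$343.45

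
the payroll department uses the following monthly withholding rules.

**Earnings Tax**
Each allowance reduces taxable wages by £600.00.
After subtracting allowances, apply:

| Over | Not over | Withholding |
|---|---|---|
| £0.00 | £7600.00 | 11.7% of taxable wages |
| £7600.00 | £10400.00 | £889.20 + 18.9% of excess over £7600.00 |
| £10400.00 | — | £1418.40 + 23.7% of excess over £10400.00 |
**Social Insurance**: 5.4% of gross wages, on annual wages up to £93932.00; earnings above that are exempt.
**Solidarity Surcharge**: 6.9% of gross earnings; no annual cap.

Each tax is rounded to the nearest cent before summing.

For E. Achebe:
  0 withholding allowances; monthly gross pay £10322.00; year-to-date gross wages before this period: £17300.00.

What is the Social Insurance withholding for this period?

£557.39

Social Insurance: 5.4% × £10322.00 = £557.39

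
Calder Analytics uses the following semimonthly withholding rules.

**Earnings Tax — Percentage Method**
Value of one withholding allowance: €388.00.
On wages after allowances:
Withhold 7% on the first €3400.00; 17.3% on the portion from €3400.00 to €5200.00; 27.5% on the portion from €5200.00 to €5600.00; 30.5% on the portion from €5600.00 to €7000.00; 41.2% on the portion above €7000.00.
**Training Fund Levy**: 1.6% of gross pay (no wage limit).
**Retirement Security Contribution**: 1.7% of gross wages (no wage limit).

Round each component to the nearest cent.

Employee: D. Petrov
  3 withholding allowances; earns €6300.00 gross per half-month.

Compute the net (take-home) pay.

Earnings Tax: taxable = €6300.00 − 3×€388.00 = €5136.00
  €238.00 + 17.3% × (€5136.00 − €3400.00) = €238.00 + 17.3% × €1736.00 = €538.33
Training Fund Levy: 1.6% × €6300.00 = €100.80
Retirement Security Contribution: 1.7% × €6300.00 = €107.10
Total withheld: €538.33 + €100.80 + €107.10 = €746.23
Net pay: €6300.00 − €746.23 = €5553.77

€5553.77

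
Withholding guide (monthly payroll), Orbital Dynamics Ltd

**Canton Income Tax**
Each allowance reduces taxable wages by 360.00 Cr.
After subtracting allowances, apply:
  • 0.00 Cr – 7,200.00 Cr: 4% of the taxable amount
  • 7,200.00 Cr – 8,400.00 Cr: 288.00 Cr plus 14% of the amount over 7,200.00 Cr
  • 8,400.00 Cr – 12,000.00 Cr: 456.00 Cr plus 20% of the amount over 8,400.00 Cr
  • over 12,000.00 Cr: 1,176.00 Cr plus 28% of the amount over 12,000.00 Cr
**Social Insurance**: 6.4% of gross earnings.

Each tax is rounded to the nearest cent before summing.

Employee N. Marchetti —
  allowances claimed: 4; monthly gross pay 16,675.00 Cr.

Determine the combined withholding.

Canton Income Tax: taxable = 16,675.00 Cr − 4×360.00 Cr = 15,235.00 Cr
  1,176.00 Cr + 28% × (15,235.00 Cr − 12,000.00 Cr) = 1,176.00 Cr + 28% × 3,235.00 Cr = 2,081.80 Cr
Social Insurance: 6.4% × 16,675.00 Cr = 1,067.20 Cr
Total: 2,081.80 Cr + 1,067.20 Cr = 3,149.00 Cr

3,149.00 Cr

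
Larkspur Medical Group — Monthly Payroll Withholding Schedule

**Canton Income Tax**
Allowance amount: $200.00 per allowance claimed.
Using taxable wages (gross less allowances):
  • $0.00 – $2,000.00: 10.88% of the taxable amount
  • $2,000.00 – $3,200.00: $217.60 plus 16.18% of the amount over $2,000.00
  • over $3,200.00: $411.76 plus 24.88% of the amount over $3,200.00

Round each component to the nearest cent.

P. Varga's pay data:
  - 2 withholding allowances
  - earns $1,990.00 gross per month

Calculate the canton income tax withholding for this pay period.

Canton Income Tax: taxable = $1,990.00 − 2×$200.00 = $1,590.00
  10.88% × $1,590.00 = $172.99

$172.99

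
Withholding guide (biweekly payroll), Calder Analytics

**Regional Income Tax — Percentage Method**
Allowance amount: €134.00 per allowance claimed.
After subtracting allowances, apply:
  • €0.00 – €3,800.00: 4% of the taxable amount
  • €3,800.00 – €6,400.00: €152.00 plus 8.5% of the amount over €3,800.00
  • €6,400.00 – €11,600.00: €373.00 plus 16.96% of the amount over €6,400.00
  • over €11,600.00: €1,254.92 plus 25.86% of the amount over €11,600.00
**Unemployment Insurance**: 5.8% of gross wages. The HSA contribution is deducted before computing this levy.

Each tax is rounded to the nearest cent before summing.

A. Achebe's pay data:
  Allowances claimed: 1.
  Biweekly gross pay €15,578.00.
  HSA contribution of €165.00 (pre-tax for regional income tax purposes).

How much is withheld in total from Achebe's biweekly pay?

€3,100.26

Regional Income Tax: taxable = €15,578.00 − €165.00 − 1×€134.00 = €15,279.00
  €1,254.92 + 25.86% × (€15,279.00 − €11,600.00) = €1,254.92 + 25.86% × €3,679.00 = €2,206.31
Unemployment Insurance: 5.8% × €15,413.00 = €893.95
Total: €2,206.31 + €893.95 = €3,100.26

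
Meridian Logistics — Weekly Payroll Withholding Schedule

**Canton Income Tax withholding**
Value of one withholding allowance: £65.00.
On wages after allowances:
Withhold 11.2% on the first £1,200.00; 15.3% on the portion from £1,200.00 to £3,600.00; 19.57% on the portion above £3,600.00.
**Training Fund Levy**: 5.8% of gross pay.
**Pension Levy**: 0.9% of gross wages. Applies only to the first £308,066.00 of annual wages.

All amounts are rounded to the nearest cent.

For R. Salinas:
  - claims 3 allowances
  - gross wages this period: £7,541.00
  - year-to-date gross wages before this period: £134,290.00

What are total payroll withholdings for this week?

Canton Income Tax: taxable = £7,541.00 − 3×£65.00 = £7,346.00
  £501.60 + 19.57% × (£7,346.00 − £3,600.00) = £501.60 + 19.57% × £3,746.00 = £1,234.69
Training Fund Levy: 5.8% × £7,541.00 = £437.38
Pension Levy: 0.9% × £7,541.00 = £67.87
Total: £1,234.69 + £437.38 + £67.87 = £1,739.94

£1,739.94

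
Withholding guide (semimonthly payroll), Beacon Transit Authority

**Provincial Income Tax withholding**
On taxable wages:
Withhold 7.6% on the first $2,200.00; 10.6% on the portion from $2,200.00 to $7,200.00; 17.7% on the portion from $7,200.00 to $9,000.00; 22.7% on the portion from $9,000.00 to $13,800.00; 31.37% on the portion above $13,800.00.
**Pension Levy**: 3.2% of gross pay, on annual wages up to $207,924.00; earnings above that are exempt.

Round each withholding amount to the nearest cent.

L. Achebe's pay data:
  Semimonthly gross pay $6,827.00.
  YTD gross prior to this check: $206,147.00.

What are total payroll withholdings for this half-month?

Provincial Income Tax: taxable = $6,827.00
  $167.20 + 10.6% × ($6,827.00 − $2,200.00) = $167.20 + 10.6% × $4,627.00 = $657.66
Pension Levy: cap $207,924.00 − YTD $206,147.00 = $1,777.00 subject; 3.2% × $1,777.00 = $56.86
Total: $657.66 + $56.86 = $714.52

$714.52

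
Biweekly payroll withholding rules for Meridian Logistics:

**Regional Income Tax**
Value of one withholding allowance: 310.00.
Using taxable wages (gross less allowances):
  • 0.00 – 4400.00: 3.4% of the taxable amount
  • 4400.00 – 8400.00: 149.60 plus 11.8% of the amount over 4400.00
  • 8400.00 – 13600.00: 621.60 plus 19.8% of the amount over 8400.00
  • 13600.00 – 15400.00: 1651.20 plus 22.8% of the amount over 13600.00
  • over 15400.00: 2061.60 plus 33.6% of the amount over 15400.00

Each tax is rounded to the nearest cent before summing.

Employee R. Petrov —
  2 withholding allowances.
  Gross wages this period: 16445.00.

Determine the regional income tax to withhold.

2204.40

Regional Income Tax: taxable = 16445.00 − 2×310.00 = 15825.00
  2061.60 + 33.6% × (15825.00 − 15400.00) = 2061.60 + 33.6% × 425.00 = 2204.40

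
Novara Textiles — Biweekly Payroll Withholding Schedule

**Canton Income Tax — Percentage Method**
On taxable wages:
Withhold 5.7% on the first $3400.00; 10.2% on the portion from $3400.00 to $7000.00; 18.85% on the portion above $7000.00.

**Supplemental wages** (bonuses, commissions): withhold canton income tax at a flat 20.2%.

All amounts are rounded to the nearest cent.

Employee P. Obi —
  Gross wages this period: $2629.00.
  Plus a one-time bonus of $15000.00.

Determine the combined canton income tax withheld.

Canton Income Tax: taxable = $2629.00
  5.7% × $2629.00 = $149.85
Supplemental (20.2% flat on bonus): 20.2% × $15000.00 = $3030.00
Total canton income tax: $149.85 + $3030.00 = $3179.85

$3179.85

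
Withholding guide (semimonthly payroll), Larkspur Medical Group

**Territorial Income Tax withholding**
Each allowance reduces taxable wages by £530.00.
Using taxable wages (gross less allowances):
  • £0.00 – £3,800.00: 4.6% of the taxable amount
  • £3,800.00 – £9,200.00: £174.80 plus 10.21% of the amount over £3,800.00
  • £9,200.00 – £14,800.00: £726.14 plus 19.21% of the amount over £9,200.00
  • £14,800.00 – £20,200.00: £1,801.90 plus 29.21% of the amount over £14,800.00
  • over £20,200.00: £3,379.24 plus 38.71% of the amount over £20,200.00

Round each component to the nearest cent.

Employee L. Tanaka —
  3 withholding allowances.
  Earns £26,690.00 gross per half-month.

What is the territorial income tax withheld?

Territorial Income Tax: taxable = £26,690.00 − 3×£530.00 = £25,100.00
  £3,379.24 + 38.71% × (£25,100.00 − £20,200.00) = £3,379.24 + 38.71% × £4,900.00 = £5,276.03

£5,276.03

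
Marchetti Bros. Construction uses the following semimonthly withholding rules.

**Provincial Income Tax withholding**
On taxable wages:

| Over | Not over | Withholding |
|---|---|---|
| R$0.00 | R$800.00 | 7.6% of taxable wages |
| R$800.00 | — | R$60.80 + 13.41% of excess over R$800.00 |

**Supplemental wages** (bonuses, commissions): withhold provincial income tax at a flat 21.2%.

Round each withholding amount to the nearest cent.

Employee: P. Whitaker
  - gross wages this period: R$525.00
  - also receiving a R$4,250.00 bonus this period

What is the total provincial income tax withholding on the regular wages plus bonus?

Provincial Income Tax: taxable = R$525.00
  7.6% × R$525.00 = R$39.90
Supplemental (21.2% flat on bonus): 21.2% × R$4,250.00 = R$901.00
Total provincial income tax: R$39.90 + R$901.00 = R$940.90

R$940.90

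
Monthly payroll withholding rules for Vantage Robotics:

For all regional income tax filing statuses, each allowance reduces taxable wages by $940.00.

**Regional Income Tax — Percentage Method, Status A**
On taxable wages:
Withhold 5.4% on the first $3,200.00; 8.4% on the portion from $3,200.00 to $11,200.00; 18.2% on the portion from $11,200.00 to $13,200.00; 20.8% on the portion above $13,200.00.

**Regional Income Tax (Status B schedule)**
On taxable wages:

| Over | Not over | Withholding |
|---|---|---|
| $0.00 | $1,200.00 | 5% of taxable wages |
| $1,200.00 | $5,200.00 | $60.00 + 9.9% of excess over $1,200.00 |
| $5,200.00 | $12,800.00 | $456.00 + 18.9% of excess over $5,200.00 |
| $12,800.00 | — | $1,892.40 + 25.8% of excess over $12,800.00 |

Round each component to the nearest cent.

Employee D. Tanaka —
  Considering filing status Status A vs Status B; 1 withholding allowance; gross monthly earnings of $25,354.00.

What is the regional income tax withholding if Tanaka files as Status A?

$3,541.31

Regional Income Tax (Status A): taxable = $25,354.00 − 1×$940.00 = $24,414.00
  $1,208.80 + 20.8% × ($24,414.00 − $13,200.00) = $1,208.80 + 20.8% × $11,214.00 = $3,541.31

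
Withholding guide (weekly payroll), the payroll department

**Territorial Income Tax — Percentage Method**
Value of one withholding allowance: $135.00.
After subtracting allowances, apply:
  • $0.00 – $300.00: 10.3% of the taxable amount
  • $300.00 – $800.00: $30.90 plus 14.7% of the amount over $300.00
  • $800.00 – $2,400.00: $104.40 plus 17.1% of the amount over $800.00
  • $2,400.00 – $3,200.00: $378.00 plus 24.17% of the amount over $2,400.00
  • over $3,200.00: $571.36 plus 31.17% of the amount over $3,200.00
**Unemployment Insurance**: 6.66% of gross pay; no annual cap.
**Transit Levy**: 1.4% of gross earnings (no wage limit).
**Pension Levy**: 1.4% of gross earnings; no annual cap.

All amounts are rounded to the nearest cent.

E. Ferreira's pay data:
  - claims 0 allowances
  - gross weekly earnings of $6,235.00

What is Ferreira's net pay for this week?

Territorial Income Tax: taxable = $6,235.00
  $571.36 + 31.17% × ($6,235.00 − $3,200.00) = $571.36 + 31.17% × $3,035.00 = $1,517.37
Unemployment Insurance: 6.66% × $6,235.00 = $415.25
Transit Levy: 1.4% × $6,235.00 = $87.29
Pension Levy: 1.4% × $6,235.00 = $87.29
Total withheld: $1,517.37 + $415.25 + $87.29 + $87.29 = $2,107.20
Net pay: $6,235.00 − $2,107.20 = $4,127.80

$4,127.80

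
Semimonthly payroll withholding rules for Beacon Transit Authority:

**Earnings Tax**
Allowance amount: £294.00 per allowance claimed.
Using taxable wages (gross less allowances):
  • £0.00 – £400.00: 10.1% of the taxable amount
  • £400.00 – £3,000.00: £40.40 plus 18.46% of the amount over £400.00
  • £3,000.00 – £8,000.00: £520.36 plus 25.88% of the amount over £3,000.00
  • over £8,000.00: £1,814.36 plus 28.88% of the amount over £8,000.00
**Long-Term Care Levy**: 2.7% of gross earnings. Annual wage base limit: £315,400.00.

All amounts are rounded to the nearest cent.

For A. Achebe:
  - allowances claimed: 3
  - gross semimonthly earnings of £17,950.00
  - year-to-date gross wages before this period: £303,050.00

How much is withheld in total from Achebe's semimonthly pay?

£4,766.65

Earnings Tax: taxable = £17,950.00 − 3×£294.00 = £17,068.00
  £1,814.36 + 28.88% × (£17,068.00 − £8,000.00) = £1,814.36 + 28.88% × £9,068.00 = £4,433.20
Long-Term Care Levy: cap £315,400.00 − YTD £303,050.00 = £12,350.00 subject; 2.7% × £12,350.00 = £333.45
Total: £4,433.20 + £333.45 = £4,766.65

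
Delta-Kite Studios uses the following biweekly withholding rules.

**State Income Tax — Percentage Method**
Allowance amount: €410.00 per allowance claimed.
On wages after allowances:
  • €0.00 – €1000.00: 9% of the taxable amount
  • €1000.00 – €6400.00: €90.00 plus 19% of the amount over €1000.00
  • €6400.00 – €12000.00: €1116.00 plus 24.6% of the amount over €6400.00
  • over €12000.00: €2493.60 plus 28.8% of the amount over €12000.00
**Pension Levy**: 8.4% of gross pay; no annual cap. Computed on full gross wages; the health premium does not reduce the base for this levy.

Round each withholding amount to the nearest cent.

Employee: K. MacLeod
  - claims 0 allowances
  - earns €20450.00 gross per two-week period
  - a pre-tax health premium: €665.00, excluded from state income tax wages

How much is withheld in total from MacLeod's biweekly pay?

€6453.48

State Income Tax: taxable = €20450.00 − €665.00 = €19785.00
  €2493.60 + 28.8% × (€19785.00 − €12000.00) = €2493.60 + 28.8% × €7785.00 = €4735.68
Pension Levy: 8.4% × €20450.00 = €1717.80
Total: €4735.68 + €1717.80 = €6453.48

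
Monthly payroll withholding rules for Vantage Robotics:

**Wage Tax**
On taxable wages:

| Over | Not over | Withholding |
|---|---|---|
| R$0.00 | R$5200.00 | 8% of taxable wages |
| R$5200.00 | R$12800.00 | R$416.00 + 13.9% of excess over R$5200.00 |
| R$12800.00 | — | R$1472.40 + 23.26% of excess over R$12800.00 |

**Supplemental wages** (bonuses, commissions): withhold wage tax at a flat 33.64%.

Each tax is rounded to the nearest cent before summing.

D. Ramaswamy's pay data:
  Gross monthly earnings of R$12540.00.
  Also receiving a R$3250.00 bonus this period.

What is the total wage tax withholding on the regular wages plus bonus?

Wage Tax: taxable = R$12540.00
  R$416.00 + 13.9% × (R$12540.00 − R$5200.00) = R$416.00 + 13.9% × R$7340.00 = R$1436.26
Supplemental (33.64% flat on bonus): 33.64% × R$3250.00 = R$1093.30
Total wage tax: R$1436.26 + R$1093.30 = R$2529.56

R$2529.56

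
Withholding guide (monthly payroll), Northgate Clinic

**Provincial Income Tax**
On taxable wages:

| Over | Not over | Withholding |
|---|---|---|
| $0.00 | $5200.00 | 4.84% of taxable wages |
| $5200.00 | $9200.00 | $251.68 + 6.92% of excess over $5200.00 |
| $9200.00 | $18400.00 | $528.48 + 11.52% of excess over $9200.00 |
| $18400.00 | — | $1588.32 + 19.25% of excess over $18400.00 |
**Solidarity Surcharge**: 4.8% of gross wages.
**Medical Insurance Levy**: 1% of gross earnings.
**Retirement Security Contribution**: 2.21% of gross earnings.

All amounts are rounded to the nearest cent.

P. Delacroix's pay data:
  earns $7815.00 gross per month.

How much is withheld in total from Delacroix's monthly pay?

Provincial Income Tax: taxable = $7815.00
  $251.68 + 6.92% × ($7815.00 − $5200.00) = $251.68 + 6.92% × $2615.00 = $432.64
Solidarity Surcharge: 4.8% × $7815.00 = $375.12
Medical Insurance Levy: 1% × $7815.00 = $78.15
Retirement Security Contribution: 2.21% × $7815.00 = $172.71
Total: $432.64 + $375.12 + $78.15 + $172.71 = $1058.62

$1058.62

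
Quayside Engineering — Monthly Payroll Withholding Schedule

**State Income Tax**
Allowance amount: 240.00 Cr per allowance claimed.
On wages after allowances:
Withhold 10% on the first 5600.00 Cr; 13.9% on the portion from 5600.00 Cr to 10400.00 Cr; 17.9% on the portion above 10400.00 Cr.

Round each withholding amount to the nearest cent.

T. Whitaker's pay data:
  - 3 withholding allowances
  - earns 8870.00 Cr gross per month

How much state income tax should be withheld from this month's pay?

914.45 Cr

State Income Tax: taxable = 8870.00 Cr − 3×240.00 Cr = 8150.00 Cr
  560.00 Cr + 13.9% × (8150.00 Cr − 5600.00 Cr) = 560.00 Cr + 13.9% × 2550.00 Cr = 914.45 Cr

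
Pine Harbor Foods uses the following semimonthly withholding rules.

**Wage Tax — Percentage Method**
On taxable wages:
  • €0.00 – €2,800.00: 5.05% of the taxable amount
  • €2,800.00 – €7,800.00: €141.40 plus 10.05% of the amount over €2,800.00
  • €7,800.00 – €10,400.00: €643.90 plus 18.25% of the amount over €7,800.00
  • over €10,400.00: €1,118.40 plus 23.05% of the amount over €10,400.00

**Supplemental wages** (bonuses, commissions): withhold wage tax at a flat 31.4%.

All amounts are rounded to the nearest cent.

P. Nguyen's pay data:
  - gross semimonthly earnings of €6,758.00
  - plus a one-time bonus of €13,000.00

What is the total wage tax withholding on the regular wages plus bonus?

€4,621.18

Wage Tax: taxable = €6,758.00
  €141.40 + 10.05% × (€6,758.00 − €2,800.00) = €141.40 + 10.05% × €3,958.00 = €539.18
Supplemental (31.4% flat on bonus): 31.4% × €13,000.00 = €4,082.00
Total wage tax: €539.18 + €4,082.00 = €4,621.18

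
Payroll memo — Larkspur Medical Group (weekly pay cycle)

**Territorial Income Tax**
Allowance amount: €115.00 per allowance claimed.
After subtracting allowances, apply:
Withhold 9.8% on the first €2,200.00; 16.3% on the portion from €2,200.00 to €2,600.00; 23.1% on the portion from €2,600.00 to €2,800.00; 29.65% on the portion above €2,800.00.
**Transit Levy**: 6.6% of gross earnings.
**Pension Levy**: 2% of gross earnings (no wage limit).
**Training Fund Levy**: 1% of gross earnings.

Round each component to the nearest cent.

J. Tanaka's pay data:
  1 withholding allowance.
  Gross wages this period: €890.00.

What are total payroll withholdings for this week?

Territorial Income Tax: taxable = €890.00 − 1×€115.00 = €775.00
  9.8% × €775.00 = €75.95
Transit Levy: 6.6% × €890.00 = €58.74
Pension Levy: 2% × €890.00 = €17.80
Training Fund Levy: 1% × €890.00 = €8.90
Total: €75.95 + €58.74 + €17.80 + €8.90 = €161.39

€161.39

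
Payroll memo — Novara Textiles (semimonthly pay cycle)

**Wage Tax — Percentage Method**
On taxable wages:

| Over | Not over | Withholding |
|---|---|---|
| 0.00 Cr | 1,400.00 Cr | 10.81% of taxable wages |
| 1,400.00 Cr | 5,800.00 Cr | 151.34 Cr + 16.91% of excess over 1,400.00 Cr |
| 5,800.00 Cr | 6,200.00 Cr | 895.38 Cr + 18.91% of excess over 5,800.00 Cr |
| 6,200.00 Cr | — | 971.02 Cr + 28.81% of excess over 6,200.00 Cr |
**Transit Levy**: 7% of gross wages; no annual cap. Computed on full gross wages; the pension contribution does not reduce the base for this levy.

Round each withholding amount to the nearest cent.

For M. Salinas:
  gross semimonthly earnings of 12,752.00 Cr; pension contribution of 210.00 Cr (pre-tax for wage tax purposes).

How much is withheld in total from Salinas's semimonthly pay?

Wage Tax: taxable = 12,752.00 Cr − 210.00 Cr = 12,542.00 Cr
  971.02 Cr + 28.81% × (12,542.00 Cr − 6,200.00 Cr) = 971.02 Cr + 28.81% × 6,342.00 Cr = 2,798.15 Cr
Transit Levy: 7% × 12,752.00 Cr = 892.64 Cr
Total: 2,798.15 Cr + 892.64 Cr = 3,690.79 Cr

3,690.79 Cr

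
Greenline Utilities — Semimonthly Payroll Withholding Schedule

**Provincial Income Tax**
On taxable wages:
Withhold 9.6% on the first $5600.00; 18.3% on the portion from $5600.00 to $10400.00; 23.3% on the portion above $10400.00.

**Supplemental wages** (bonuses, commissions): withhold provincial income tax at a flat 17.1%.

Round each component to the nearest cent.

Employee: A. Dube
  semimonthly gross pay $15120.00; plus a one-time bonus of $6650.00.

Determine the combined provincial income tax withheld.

$3652.91

Provincial Income Tax: taxable = $15120.00
  $1416.00 + 23.3% × ($15120.00 − $10400.00) = $1416.00 + 23.3% × $4720.00 = $2515.76
Supplemental (17.1% flat on bonus): 17.1% × $6650.00 = $1137.15
Total provincial income tax: $2515.76 + $1137.15 = $3652.91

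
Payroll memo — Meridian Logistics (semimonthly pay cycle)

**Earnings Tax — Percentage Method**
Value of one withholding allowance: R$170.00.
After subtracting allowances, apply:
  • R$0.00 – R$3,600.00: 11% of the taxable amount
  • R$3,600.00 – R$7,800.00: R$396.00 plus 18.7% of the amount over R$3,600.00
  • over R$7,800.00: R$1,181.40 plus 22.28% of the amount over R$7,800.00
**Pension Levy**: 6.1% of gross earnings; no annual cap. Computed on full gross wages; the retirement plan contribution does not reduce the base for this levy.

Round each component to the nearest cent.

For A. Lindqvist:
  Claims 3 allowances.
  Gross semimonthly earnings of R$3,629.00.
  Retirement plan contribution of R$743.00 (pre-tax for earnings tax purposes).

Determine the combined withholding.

R$482.73

Earnings Tax: taxable = R$3,629.00 − R$743.00 − 3×R$170.00 = R$2,376.00
  11% × R$2,376.00 = R$261.36
Pension Levy: 6.1% × R$3,629.00 = R$221.37
Total: R$261.36 + R$221.37 = R$482.73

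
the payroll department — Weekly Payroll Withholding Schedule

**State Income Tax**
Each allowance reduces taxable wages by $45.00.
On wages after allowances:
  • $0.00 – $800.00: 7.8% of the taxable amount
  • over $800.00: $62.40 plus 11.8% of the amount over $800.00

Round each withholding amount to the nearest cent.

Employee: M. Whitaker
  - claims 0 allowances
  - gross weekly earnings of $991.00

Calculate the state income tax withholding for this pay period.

State Income Tax: taxable = $991.00
  $62.40 + 11.8% × ($991.00 − $800.00) = $62.40 + 11.8% × $191.00 = $84.94

$84.94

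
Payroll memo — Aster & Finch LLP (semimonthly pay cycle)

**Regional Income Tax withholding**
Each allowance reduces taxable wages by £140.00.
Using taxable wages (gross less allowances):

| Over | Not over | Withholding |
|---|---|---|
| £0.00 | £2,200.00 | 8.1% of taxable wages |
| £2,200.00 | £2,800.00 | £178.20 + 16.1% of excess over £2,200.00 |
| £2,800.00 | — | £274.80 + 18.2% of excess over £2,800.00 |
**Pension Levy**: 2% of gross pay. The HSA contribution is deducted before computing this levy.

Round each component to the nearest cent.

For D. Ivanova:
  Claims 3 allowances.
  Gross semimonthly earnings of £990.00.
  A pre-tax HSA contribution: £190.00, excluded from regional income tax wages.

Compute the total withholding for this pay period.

Regional Income Tax: taxable = £990.00 − £190.00 − 3×£140.00 = £380.00
  8.1% × £380.00 = £30.78
Pension Levy: 2% × £800.00 = £16.00
Total: £30.78 + £16.00 = £46.78

£46.78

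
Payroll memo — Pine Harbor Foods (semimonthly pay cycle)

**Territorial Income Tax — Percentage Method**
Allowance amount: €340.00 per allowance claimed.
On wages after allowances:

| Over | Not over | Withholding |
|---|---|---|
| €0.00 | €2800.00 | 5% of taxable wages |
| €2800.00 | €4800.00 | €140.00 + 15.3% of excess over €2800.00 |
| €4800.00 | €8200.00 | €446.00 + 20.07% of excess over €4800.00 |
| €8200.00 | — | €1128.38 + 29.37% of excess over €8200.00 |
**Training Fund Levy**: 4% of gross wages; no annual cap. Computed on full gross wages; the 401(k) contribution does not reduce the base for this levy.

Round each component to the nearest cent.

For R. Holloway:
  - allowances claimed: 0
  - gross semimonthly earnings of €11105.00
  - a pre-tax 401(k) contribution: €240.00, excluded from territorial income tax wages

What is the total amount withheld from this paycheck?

€2355.29

Territorial Income Tax: taxable = €11105.00 − €240.00 = €10865.00
  €1128.38 + 29.37% × (€10865.00 − €8200.00) = €1128.38 + 29.37% × €2665.00 = €1911.09
Training Fund Levy: 4% × €11105.00 = €444.20
Total: €1911.09 + €444.20 = €2355.29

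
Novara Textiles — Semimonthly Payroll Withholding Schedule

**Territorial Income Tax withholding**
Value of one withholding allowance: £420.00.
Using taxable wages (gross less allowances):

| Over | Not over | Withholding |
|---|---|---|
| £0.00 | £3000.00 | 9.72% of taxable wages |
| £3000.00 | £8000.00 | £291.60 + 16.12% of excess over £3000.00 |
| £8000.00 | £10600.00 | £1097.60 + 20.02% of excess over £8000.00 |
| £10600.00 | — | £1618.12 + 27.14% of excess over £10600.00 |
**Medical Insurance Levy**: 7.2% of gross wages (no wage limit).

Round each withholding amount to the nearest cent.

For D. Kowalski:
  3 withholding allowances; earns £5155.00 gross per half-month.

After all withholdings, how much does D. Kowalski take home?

£4347.97

Territorial Income Tax: taxable = £5155.00 − 3×£420.00 = £3895.00
  £291.60 + 16.12% × (£3895.00 − £3000.00) = £291.60 + 16.12% × £895.00 = £435.87
Medical Insurance Levy: 7.2% × £5155.00 = £371.16
Total withheld: £435.87 + £371.16 = £807.03
Net pay: £5155.00 − £807.03 = £4347.97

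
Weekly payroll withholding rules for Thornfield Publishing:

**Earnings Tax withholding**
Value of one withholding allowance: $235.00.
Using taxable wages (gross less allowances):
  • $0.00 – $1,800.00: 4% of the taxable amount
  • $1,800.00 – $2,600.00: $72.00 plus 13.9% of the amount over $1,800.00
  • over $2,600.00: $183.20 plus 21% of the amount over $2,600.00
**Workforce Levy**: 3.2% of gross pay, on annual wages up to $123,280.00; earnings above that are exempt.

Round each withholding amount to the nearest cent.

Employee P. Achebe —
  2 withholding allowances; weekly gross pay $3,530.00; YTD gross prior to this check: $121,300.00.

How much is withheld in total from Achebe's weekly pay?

$343.16

Earnings Tax: taxable = $3,530.00 − 2×$235.00 = $3,060.00
  $183.20 + 21% × ($3,060.00 − $2,600.00) = $183.20 + 21% × $460.00 = $279.80
Workforce Levy: cap $123,280.00 − YTD $121,300.00 = $1,980.00 subject; 3.2% × $1,980.00 = $63.36
Total: $279.80 + $63.36 = $343.16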